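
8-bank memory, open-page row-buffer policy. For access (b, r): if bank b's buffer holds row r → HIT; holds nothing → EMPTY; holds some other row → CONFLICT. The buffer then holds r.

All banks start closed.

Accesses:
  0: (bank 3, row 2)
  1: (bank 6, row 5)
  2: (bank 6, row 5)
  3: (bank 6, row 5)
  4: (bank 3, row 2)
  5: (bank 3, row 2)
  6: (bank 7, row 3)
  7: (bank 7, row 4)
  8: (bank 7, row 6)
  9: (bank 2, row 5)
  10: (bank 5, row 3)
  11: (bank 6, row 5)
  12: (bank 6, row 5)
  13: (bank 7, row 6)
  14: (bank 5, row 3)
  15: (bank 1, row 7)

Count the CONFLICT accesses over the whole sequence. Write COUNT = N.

COUNT = 2

#0 (3,2) E
#1 (6,5) E
#2 (6,5) H  (was 5)
#3 (6,5) H  (was 5)
#4 (3,2) H  (was 2)
#5 (3,2) H  (was 2)
#6 (7,3) E
#7 (7,4) C  (was 3)
#8 (7,6) C  (was 4)
#9 (2,5) E
#10 (5,3) E
#11 (6,5) H  (was 5)
#12 (6,5) H  (was 5)
#13 (7,6) H  (was 6)
#14 (5,3) H  (was 3)
#15 (1,7) E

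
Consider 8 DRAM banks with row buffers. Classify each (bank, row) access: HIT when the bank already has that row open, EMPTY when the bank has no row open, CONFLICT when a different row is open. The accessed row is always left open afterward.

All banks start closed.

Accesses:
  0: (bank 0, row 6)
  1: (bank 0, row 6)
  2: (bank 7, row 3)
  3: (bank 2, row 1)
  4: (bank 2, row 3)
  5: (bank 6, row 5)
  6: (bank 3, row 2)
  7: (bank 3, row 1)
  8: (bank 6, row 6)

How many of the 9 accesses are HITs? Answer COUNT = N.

COUNT = 1

#0 (0,6) E
#1 (0,6) H  (was 6)
#2 (7,3) E
#3 (2,1) E
#4 (2,3) C  (was 1)
#5 (6,5) E
#6 (3,2) E
#7 (3,1) C  (was 2)
#8 (6,6) C  (was 5)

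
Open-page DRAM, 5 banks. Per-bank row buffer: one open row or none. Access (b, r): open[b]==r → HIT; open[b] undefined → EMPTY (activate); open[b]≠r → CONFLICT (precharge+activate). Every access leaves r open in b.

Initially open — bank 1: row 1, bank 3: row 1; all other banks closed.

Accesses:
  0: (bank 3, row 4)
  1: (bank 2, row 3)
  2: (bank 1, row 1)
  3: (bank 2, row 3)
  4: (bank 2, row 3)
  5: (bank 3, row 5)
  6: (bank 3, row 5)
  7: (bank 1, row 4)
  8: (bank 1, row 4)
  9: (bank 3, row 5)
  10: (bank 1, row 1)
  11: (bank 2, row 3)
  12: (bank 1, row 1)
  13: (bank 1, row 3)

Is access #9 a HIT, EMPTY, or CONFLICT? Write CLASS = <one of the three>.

CLASS = HIT

  [0] b3 r4: had r1 ⇒ C
  [1] b2 r3: no row ⇒ E
  [2] b1 r1: had r1 ⇒ H
  [3] b2 r3: had r3 ⇒ H
  [4] b2 r3: had r3 ⇒ H
  [5] b3 r5: had r4 ⇒ C
  [6] b3 r5: had r5 ⇒ H
  [7] b1 r4: had r1 ⇒ C
  [8] b1 r4: had r4 ⇒ H
  [9] b3 r5: had r5 ⇒ H
  [10] b1 r1: had r4 ⇒ C
  [11] b2 r3: had r3 ⇒ H
  [12] b1 r1: had r1 ⇒ H
  [13] b1 r3: had r1 ⇒ C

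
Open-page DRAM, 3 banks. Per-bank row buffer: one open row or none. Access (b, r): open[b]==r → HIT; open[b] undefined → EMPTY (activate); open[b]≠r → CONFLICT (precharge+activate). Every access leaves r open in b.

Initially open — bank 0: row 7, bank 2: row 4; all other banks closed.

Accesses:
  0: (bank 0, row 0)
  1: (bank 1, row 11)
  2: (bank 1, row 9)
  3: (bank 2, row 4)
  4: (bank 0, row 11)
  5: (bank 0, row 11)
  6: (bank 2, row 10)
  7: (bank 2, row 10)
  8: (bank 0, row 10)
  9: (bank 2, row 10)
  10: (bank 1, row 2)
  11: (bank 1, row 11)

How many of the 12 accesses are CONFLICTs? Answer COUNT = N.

COUNT = 7

  [0] b0 r0: had r7 ⇒ C
  [1] b1 r11: no row ⇒ E
  [2] b1 r9: had r11 ⇒ C
  [3] b2 r4: had r4 ⇒ H
  [4] b0 r11: had r0 ⇒ C
  [5] b0 r11: had r11 ⇒ H
  [6] b2 r10: had r4 ⇒ C
  [7] b2 r10: had r10 ⇒ H
  [8] b0 r10: had r11 ⇒ C
  [9] b2 r10: had r10 ⇒ H
  [10] b1 r2: had r9 ⇒ C
  [11] b1 r11: had r2 ⇒ C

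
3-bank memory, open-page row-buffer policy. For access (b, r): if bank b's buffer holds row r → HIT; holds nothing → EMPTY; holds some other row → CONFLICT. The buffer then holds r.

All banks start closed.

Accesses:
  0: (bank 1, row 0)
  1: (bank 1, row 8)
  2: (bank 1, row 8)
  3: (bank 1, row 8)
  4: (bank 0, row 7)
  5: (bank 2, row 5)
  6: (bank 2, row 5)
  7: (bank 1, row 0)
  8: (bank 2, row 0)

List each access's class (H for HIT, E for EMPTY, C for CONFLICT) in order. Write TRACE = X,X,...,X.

TRACE = E,C,H,H,E,E,H,C,C

0: bank 1 row 0 — prev None → EMPTY
1: bank 1 row 8 — prev 0 → CONFLICT
2: bank 1 row 8 — prev 8 → HIT
3: bank 1 row 8 — prev 8 → HIT
4: bank 0 row 7 — prev None → EMPTY
5: bank 2 row 5 — prev None → EMPTY
6: bank 2 row 5 — prev 5 → HIT
7: bank 1 row 0 — prev 8 → CONFLICT
8: bank 2 row 0 — prev 5 → CONFLICT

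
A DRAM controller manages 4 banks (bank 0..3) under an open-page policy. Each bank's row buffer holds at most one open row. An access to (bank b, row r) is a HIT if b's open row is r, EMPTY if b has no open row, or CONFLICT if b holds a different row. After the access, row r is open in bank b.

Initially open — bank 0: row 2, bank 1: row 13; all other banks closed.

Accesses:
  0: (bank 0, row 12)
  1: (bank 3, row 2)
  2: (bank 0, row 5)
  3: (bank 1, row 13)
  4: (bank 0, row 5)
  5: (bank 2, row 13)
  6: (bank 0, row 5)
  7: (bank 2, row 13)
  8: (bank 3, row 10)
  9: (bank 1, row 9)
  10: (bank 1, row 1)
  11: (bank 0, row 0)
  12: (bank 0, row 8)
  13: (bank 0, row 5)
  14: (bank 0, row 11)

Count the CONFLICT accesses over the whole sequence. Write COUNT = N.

0: bank 0 row 12 — prev 2 → CONFLICT
1: bank 3 row 2 — prev None → EMPTY
2: bank 0 row 5 — prev 12 → CONFLICT
3: bank 1 row 13 — prev 13 → HIT
4: bank 0 row 5 — prev 5 → HIT
5: bank 2 row 13 — prev None → EMPTY
6: bank 0 row 5 — prev 5 → HIT
7: bank 2 row 13 — prev 13 → HIT
8: bank 3 row 10 — prev 2 → CONFLICT
9: bank 1 row 9 — prev 13 → CONFLICT
10: bank 1 row 1 — prev 9 → CONFLICT
11: bank 0 row 0 — prev 5 → CONFLICT
12: bank 0 row 8 — prev 0 → CONFLICT
13: bank 0 row 5 — prev 8 → CONFLICT
14: bank 0 row 11 — prev 5 → CONFLICT

COUNT = 9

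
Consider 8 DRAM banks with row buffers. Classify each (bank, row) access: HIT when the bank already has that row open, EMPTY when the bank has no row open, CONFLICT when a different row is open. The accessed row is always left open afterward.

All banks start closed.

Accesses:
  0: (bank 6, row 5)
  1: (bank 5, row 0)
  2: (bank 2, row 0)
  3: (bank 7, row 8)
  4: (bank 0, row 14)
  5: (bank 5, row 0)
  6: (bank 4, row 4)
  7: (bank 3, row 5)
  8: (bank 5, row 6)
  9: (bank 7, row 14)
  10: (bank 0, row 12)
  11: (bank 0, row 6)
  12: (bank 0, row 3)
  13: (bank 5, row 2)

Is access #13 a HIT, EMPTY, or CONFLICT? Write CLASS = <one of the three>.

0: bank 6 row 5 — prev None → EMPTY
1: bank 5 row 0 — prev None → EMPTY
2: bank 2 row 0 — prev None → EMPTY
3: bank 7 row 8 — prev None → EMPTY
4: bank 0 row 14 — prev None → EMPTY
5: bank 5 row 0 — prev 0 → HIT
6: bank 4 row 4 — prev None → EMPTY
7: bank 3 row 5 — prev None → EMPTY
8: bank 5 row 6 — prev 0 → CONFLICT
9: bank 7 row 14 — prev 8 → CONFLICT
10: bank 0 row 12 — prev 14 → CONFLICT
11: bank 0 row 6 — prev 12 → CONFLICT
12: bank 0 row 3 — prev 6 → CONFLICT
13: bank 5 row 2 — prev 6 → CONFLICT

CLASS = CONFLICT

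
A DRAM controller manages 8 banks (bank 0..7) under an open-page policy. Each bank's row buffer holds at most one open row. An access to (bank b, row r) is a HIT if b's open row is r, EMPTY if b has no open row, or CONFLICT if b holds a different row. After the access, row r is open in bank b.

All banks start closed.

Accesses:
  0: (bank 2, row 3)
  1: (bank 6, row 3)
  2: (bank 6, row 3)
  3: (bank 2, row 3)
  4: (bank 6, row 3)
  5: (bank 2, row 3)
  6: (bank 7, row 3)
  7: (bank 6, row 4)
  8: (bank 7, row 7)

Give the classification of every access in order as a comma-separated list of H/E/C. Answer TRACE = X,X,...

TRACE = E,E,H,H,H,H,E,C,C

0: bank 2 row 3 — prev None → EMPTY
1: bank 6 row 3 — prev None → EMPTY
2: bank 6 row 3 — prev 3 → HIT
3: bank 2 row 3 — prev 3 → HIT
4: bank 6 row 3 — prev 3 → HIT
5: bank 2 row 3 — prev 3 → HIT
6: bank 7 row 3 — prev None → EMPTY
7: bank 6 row 4 — prev 3 → CONFLICT
8: bank 7 row 7 — prev 3 → CONFLICT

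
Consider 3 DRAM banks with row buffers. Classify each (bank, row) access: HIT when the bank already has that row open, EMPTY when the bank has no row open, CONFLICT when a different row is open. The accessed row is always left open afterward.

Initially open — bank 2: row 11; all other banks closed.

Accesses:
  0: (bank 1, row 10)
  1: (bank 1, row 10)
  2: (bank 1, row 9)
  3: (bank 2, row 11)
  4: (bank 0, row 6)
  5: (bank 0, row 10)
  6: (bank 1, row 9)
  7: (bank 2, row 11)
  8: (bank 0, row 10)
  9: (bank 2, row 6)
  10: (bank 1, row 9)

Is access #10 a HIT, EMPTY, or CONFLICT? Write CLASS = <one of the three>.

CLASS = HIT

  [0] b1 r10: no row ⇒ E
  [1] b1 r10: had r10 ⇒ H
  [2] b1 r9: had r10 ⇒ C
  [3] b2 r11: had r11 ⇒ H
  [4] b0 r6: no row ⇒ E
  [5] b0 r10: had r6 ⇒ C
  [6] b1 r9: had r9 ⇒ H
  [7] b2 r11: had r11 ⇒ H
  [8] b0 r10: had r10 ⇒ H
  [9] b2 r6: had r11 ⇒ C
  [10] b1 r9: had r9 ⇒ H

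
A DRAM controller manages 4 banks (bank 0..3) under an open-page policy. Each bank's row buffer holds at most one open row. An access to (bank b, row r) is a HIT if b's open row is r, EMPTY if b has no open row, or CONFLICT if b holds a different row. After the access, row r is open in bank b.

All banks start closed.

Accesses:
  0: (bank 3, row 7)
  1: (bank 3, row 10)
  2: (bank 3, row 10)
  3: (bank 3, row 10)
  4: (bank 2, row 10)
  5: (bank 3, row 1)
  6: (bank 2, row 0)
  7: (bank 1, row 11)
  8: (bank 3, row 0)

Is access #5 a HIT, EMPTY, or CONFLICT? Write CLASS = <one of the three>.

CLASS = CONFLICT

  [0] b3 r7: no row ⇒ E
  [1] b3 r10: had r7 ⇒ C
  [2] b3 r10: had r10 ⇒ H
  [3] b3 r10: had r10 ⇒ H
  [4] b2 r10: no row ⇒ E
  [5] b3 r1: had r10 ⇒ C
  [6] b2 r0: had r10 ⇒ C
  [7] b1 r11: no row ⇒ E
  [8] b3 r0: had r1 ⇒ C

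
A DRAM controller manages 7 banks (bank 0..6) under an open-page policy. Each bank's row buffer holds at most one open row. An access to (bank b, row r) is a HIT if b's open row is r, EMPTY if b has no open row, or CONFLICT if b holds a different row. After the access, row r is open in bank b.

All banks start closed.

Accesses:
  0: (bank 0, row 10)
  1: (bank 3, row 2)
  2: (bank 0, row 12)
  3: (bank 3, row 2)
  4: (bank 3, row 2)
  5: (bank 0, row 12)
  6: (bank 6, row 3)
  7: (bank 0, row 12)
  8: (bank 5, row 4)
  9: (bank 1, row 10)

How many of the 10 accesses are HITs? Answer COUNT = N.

step 0: bank0 None->10 [EMPTY]
step 1: bank3 None->2 [EMPTY]
step 2: bank0 10->12 [CONFLICT]
step 3: bank3 2->2 [HIT]
step 4: bank3 2->2 [HIT]
step 5: bank0 12->12 [HIT]
step 6: bank6 None->3 [EMPTY]
step 7: bank0 12->12 [HIT]
step 8: bank5 None->4 [EMPTY]
step 9: bank1 None->10 [EMPTY]

COUNT = 4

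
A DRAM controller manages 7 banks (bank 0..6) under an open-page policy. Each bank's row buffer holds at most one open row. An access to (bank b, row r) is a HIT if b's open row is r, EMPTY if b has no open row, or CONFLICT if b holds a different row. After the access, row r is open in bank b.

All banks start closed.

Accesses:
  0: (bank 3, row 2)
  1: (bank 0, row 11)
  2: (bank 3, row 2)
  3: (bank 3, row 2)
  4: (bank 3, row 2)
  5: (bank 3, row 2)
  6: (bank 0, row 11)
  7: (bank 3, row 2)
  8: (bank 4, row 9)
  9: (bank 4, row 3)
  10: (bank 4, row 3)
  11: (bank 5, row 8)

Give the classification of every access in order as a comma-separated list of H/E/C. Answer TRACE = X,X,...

TRACE = E,E,H,H,H,H,H,H,E,C,H,E

step 0: bank3 None->2 [EMPTY]
step 1: bank0 None->11 [EMPTY]
step 2: bank3 2->2 [HIT]
step 3: bank3 2->2 [HIT]
step 4: bank3 2->2 [HIT]
step 5: bank3 2->2 [HIT]
step 6: bank0 11->11 [HIT]
step 7: bank3 2->2 [HIT]
step 8: bank4 None->9 [EMPTY]
step 9: bank4 9->3 [CONFLICT]
step 10: bank4 3->3 [HIT]
step 11: bank5 None->8 [EMPTY]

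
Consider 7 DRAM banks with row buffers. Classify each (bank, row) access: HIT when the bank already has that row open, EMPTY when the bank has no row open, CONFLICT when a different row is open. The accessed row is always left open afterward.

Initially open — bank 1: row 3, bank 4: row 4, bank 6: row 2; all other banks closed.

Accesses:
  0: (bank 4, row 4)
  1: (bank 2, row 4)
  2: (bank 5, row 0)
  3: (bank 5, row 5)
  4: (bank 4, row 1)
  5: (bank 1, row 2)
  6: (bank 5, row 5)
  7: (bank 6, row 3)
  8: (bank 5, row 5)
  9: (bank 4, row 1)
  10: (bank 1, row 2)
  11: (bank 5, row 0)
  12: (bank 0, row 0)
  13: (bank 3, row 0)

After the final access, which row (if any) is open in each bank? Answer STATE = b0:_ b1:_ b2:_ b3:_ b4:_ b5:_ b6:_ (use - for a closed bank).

STATE = b0:0 b1:2 b2:4 b3:0 b4:1 b5:0 b6:3

#0 (4,4) H  (was 4)
#1 (2,4) E
#2 (5,0) E
#3 (5,5) C  (was 0)
#4 (4,1) C  (was 4)
#5 (1,2) C  (was 3)
#6 (5,5) H  (was 5)
#7 (6,3) C  (was 2)
#8 (5,5) H  (was 5)
#9 (4,1) H  (was 1)
#10 (1,2) H  (was 2)
#11 (5,0) C  (was 5)
#12 (0,0) E
#13 (3,0) E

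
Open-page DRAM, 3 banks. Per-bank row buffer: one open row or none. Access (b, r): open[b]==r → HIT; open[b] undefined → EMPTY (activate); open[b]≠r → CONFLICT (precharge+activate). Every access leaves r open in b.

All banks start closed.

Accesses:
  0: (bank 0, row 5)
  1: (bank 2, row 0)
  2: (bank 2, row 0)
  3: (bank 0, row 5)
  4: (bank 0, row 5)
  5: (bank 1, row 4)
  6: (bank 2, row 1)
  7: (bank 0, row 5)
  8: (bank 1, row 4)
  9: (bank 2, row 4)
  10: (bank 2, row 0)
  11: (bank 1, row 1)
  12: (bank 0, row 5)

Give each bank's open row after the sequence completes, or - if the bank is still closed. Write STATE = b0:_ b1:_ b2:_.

STATE = b0:5 b1:1 b2:0

#0 (0,5) E
#1 (2,0) E
#2 (2,0) H  (was 0)
#3 (0,5) H  (was 5)
#4 (0,5) H  (was 5)
#5 (1,4) E
#6 (2,1) C  (was 0)
#7 (0,5) H  (was 5)
#8 (1,4) H  (was 4)
#9 (2,4) C  (was 1)
#10 (2,0) C  (was 4)
#11 (1,1) C  (was 4)
#12 (0,5) H  (was 5)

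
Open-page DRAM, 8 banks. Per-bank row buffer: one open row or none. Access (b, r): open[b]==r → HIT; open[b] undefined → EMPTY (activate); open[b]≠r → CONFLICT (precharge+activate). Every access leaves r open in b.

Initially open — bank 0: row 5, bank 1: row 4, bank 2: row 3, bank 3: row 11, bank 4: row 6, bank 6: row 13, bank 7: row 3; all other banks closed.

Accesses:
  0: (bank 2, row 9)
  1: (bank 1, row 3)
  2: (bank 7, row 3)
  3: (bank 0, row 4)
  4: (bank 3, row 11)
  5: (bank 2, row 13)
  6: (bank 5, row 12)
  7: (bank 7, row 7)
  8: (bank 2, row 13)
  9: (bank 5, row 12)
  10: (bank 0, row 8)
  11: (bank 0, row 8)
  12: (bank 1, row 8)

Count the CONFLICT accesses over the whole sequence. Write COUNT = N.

COUNT = 7

0: bank 2 row 9 — prev 3 → CONFLICT
1: bank 1 row 3 — prev 4 → CONFLICT
2: bank 7 row 3 — prev 3 → HIT
3: bank 0 row 4 — prev 5 → CONFLICT
4: bank 3 row 11 — prev 11 → HIT
5: bank 2 row 13 — prev 9 → CONFLICT
6: bank 5 row 12 — prev None → EMPTY
7: bank 7 row 7 — prev 3 → CONFLICT
8: bank 2 row 13 — prev 13 → HIT
9: bank 5 row 12 — prev 12 → HIT
10: bank 0 row 8 — prev 4 → CONFLICT
11: bank 0 row 8 — prev 8 → HIT
12: bank 1 row 8 — prev 3 → CONFLICT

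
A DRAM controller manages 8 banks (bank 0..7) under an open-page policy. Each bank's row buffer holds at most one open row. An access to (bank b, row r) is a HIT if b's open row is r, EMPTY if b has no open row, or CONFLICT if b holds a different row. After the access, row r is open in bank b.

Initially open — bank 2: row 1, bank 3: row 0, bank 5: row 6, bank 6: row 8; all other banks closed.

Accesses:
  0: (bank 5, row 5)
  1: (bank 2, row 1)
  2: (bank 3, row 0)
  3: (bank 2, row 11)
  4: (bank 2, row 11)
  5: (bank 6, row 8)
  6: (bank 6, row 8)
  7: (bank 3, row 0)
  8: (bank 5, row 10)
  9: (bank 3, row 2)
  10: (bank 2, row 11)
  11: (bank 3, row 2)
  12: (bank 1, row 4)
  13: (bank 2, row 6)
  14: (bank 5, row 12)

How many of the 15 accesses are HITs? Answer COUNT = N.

COUNT = 8

step 0: bank5 6->5 [CONFLICT]
step 1: bank2 1->1 [HIT]
step 2: bank3 0->0 [HIT]
step 3: bank2 1->11 [CONFLICT]
step 4: bank2 11->11 [HIT]
step 5: bank6 8->8 [HIT]
step 6: bank6 8->8 [HIT]
step 7: bank3 0->0 [HIT]
step 8: bank5 5->10 [CONFLICT]
step 9: bank3 0->2 [CONFLICT]
step 10: bank2 11->11 [HIT]
step 11: bank3 2->2 [HIT]
step 12: bank1 None->4 [EMPTY]
step 13: bank2 11->6 [CONFLICT]
step 14: bank5 10->12 [CONFLICT]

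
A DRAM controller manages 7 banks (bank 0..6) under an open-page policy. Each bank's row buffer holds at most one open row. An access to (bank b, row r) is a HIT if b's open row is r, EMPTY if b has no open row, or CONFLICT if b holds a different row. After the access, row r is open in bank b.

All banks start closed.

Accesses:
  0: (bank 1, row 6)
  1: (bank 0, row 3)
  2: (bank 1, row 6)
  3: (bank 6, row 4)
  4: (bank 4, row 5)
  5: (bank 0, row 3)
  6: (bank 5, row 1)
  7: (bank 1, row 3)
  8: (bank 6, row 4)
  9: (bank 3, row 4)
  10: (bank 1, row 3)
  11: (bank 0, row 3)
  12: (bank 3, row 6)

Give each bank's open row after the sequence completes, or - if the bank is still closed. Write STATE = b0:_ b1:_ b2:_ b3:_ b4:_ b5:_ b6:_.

#0 (1,6) E
#1 (0,3) E
#2 (1,6) H  (was 6)
#3 (6,4) E
#4 (4,5) E
#5 (0,3) H  (was 3)
#6 (5,1) E
#7 (1,3) C  (was 6)
#8 (6,4) H  (was 4)
#9 (3,4) E
#10 (1,3) H  (was 3)
#11 (0,3) H  (was 3)
#12 (3,6) C  (was 4)

STATE = b0:3 b1:3 b2:- b3:6 b4:5 b5:1 b6:4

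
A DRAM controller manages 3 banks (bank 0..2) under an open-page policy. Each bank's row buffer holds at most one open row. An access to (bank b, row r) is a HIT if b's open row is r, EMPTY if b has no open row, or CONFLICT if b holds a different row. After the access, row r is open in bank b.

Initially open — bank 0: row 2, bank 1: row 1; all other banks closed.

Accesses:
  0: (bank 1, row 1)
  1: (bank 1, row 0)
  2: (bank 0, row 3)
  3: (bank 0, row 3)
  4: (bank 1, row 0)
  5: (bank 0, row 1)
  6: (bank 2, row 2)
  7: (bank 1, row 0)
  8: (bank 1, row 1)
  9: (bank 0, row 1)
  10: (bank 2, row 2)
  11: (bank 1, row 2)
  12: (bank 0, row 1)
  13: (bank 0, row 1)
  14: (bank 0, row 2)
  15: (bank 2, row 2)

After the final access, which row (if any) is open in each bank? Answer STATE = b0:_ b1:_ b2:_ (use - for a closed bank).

STATE = b0:2 b1:2 b2:2

#0 (1,1) H  (was 1)
#1 (1,0) C  (was 1)
#2 (0,3) C  (was 2)
#3 (0,3) H  (was 3)
#4 (1,0) H  (was 0)
#5 (0,1) C  (was 3)
#6 (2,2) E
#7 (1,0) H  (was 0)
#8 (1,1) C  (was 0)
#9 (0,1) H  (was 1)
#10 (2,2) H  (was 2)
#11 (1,2) C  (was 1)
#12 (0,1) H  (was 1)
#13 (0,1) H  (was 1)
#14 (0,2) C  (was 1)
#15 (2,2) H  (was 2)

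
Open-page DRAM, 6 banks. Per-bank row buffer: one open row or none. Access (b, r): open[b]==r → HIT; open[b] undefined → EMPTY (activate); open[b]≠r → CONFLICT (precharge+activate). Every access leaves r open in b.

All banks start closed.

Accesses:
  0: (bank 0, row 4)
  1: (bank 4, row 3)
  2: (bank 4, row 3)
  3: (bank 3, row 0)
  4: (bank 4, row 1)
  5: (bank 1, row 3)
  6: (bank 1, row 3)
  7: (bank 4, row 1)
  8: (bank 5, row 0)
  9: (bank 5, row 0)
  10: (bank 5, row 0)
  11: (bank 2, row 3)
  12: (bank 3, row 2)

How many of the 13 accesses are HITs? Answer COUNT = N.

COUNT = 5

0: bank 0 row 4 — prev None → EMPTY
1: bank 4 row 3 — prev None → EMPTY
2: bank 4 row 3 — prev 3 → HIT
3: bank 3 row 0 — prev None → EMPTY
4: bank 4 row 1 — prev 3 → CONFLICT
5: bank 1 row 3 — prev None → EMPTY
6: bank 1 row 3 — prev 3 → HIT
7: bank 4 row 1 — prev 1 → HIT
8: bank 5 row 0 — prev None → EMPTY
9: bank 5 row 0 — prev 0 → HIT
10: bank 5 row 0 — prev 0 → HIT
11: bank 2 row 3 — prev None → EMPTY
12: bank 3 row 2 — prev 0 → CONFLICT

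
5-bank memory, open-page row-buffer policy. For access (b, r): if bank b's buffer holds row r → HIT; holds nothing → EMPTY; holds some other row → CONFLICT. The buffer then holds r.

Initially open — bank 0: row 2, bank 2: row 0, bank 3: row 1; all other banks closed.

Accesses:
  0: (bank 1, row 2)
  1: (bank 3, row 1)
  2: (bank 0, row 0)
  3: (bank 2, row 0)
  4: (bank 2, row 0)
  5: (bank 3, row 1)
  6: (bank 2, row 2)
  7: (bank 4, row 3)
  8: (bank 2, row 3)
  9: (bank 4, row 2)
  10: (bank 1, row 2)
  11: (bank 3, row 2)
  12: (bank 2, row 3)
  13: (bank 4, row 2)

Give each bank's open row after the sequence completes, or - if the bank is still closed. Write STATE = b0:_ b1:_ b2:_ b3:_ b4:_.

STATE = b0:0 b1:2 b2:3 b3:2 b4:2

0: bank 1 row 2 — prev None → EMPTY
1: bank 3 row 1 — prev 1 → HIT
2: bank 0 row 0 — prev 2 → CONFLICT
3: bank 2 row 0 — prev 0 → HIT
4: bank 2 row 0 — prev 0 → HIT
5: bank 3 row 1 — prev 1 → HIT
6: bank 2 row 2 — prev 0 → CONFLICT
7: bank 4 row 3 — prev None → EMPTY
8: bank 2 row 3 — prev 2 → CONFLICT
9: bank 4 row 2 — prev 3 → CONFLICT
10: bank 1 row 2 — prev 2 → HIT
11: bank 3 row 2 — prev 1 → CONFLICT
12: bank 2 row 3 — prev 3 → HIT
13: bank 4 row 2 — prev 2 → HIT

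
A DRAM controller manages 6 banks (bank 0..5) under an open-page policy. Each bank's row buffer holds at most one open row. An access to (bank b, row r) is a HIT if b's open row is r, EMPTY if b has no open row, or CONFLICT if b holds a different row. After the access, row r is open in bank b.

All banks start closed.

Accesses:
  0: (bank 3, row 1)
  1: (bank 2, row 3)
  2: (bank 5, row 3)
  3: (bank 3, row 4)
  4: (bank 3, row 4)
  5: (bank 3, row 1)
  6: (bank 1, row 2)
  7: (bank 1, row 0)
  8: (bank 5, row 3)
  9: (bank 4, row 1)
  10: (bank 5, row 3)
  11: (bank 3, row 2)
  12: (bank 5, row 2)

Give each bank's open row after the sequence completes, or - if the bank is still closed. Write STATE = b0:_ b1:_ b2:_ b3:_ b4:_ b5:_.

#0 (3,1) E
#1 (2,3) E
#2 (5,3) E
#3 (3,4) C  (was 1)
#4 (3,4) H  (was 4)
#5 (3,1) C  (was 4)
#6 (1,2) E
#7 (1,0) C  (was 2)
#8 (5,3) H  (was 3)
#9 (4,1) E
#10 (5,3) H  (was 3)
#11 (3,2) C  (was 1)
#12 (5,2) C  (was 3)

STATE = b0:- b1:0 b2:3 b3:2 b4:1 b5:2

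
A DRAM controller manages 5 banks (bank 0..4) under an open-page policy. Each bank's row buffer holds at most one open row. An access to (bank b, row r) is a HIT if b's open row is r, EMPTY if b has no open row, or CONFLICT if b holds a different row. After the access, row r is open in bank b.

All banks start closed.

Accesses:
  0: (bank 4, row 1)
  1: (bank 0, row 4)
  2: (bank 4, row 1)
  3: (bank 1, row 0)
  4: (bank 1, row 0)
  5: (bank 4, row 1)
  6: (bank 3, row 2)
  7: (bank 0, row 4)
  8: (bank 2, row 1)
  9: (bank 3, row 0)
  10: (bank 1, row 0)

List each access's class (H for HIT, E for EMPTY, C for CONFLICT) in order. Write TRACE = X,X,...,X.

0: bank 4 row 1 — prev None → EMPTY
1: bank 0 row 4 — prev None → EMPTY
2: bank 4 row 1 — prev 1 → HIT
3: bank 1 row 0 — prev None → EMPTY
4: bank 1 row 0 — prev 0 → HIT
5: bank 4 row 1 — prev 1 → HIT
6: bank 3 row 2 — prev None → EMPTY
7: bank 0 row 4 — prev 4 → HIT
8: bank 2 row 1 — prev None → EMPTY
9: bank 3 row 0 — prev 2 → CONFLICT
10: bank 1 row 0 — prev 0 → HIT

TRACE = E,E,H,E,H,H,E,H,E,C,H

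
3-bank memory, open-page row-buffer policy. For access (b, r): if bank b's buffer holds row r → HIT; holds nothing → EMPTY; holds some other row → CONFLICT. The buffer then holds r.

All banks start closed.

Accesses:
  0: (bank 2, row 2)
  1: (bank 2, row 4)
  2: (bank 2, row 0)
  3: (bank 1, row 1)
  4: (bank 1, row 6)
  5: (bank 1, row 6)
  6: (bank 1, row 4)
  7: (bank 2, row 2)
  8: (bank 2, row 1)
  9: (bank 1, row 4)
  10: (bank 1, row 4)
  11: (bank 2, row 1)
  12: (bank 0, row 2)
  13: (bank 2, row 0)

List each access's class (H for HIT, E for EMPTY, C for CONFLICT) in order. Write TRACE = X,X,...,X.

TRACE = E,C,C,E,C,H,C,C,C,H,H,H,E,C

step 0: bank2 None->2 [EMPTY]
step 1: bank2 2->4 [CONFLICT]
step 2: bank2 4->0 [CONFLICT]
step 3: bank1 None->1 [EMPTY]
step 4: bank1 1->6 [CONFLICT]
step 5: bank1 6->6 [HIT]
step 6: bank1 6->4 [CONFLICT]
step 7: bank2 0->2 [CONFLICT]
step 8: bank2 2->1 [CONFLICT]
step 9: bank1 4->4 [HIT]
step 10: bank1 4->4 [HIT]
step 11: bank2 1->1 [HIT]
step 12: bank0 None->2 [EMPTY]
step 13: bank2 1->0 [CONFLICT]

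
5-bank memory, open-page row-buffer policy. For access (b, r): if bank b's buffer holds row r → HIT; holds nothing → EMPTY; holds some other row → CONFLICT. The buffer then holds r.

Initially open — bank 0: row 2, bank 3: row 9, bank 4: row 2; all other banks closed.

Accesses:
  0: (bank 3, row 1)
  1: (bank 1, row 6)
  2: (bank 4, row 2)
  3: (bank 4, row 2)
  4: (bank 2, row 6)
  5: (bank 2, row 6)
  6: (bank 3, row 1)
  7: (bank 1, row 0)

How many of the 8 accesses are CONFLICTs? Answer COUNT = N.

0: bank 3 row 1 — prev 9 → CONFLICT
1: bank 1 row 6 — prev None → EMPTY
2: bank 4 row 2 — prev 2 → HIT
3: bank 4 row 2 — prev 2 → HIT
4: bank 2 row 6 — prev None → EMPTY
5: bank 2 row 6 — prev 6 → HIT
6: bank 3 row 1 — prev 1 → HIT
7: bank 1 row 0 — prev 6 → CONFLICT

COUNT = 2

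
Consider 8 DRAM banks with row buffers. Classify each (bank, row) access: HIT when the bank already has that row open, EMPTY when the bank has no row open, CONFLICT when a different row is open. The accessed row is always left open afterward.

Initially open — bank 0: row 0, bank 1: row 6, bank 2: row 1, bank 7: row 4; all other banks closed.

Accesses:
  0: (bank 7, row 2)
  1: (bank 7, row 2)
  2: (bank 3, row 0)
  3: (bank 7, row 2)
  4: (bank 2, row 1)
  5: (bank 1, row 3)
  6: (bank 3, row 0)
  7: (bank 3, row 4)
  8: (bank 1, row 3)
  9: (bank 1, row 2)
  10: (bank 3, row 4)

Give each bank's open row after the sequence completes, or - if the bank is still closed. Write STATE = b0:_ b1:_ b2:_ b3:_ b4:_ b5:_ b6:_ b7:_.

STATE = b0:0 b1:2 b2:1 b3:4 b4:- b5:- b6:- b7:2

step 0: bank7 4->2 [CONFLICT]
step 1: bank7 2->2 [HIT]
step 2: bank3 None->0 [EMPTY]
step 3: bank7 2->2 [HIT]
step 4: bank2 1->1 [HIT]
step 5: bank1 6->3 [CONFLICT]
step 6: bank3 0->0 [HIT]
step 7: bank3 0->4 [CONFLICT]
step 8: bank1 3->3 [HIT]
step 9: bank1 3->2 [CONFLICT]
step 10: bank3 4->4 [HIT]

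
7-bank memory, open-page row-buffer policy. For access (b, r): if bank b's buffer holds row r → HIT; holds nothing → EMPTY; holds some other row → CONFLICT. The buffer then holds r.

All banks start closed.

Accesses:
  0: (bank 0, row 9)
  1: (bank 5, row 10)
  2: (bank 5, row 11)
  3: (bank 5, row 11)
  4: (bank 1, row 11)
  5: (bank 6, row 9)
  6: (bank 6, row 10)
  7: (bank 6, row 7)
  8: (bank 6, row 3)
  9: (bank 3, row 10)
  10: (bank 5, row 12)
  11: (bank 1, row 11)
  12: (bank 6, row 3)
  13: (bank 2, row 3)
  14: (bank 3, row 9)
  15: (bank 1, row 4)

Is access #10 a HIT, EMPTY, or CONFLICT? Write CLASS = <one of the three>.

CLASS = CONFLICT

#0 (0,9) E
#1 (5,10) E
#2 (5,11) C  (was 10)
#3 (5,11) H  (was 11)
#4 (1,11) E
#5 (6,9) E
#6 (6,10) C  (was 9)
#7 (6,7) C  (was 10)
#8 (6,3) C  (was 7)
#9 (3,10) E
#10 (5,12) C  (was 11)
#11 (1,11) H  (was 11)
#12 (6,3) H  (was 3)
#13 (2,3) E
#14 (3,9) C  (was 10)
#15 (1,4) C  (was 11)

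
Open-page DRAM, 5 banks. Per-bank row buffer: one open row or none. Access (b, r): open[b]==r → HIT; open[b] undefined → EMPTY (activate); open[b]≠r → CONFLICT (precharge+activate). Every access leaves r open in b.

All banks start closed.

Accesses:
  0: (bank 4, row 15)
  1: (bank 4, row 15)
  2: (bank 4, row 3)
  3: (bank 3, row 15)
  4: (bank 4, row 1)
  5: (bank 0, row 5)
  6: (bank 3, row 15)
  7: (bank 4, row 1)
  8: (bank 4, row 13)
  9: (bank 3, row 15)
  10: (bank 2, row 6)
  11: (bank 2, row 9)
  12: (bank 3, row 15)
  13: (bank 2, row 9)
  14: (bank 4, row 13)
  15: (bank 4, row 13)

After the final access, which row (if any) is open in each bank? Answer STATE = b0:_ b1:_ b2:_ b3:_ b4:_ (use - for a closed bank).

STATE = b0:5 b1:- b2:9 b3:15 b4:13

step 0: bank4 None->15 [EMPTY]
step 1: bank4 15->15 [HIT]
step 2: bank4 15->3 [CONFLICT]
step 3: bank3 None->15 [EMPTY]
step 4: bank4 3->1 [CONFLICT]
step 5: bank0 None->5 [EMPTY]
step 6: bank3 15->15 [HIT]
step 7: bank4 1->1 [HIT]
step 8: bank4 1->13 [CONFLICT]
step 9: bank3 15->15 [HIT]
step 10: bank2 None->6 [EMPTY]
step 11: bank2 6->9 [CONFLICT]
step 12: bank3 15->15 [HIT]
step 13: bank2 9->9 [HIT]
step 14: bank4 13->13 [HIT]
step 15: bank4 13->13 [HIT]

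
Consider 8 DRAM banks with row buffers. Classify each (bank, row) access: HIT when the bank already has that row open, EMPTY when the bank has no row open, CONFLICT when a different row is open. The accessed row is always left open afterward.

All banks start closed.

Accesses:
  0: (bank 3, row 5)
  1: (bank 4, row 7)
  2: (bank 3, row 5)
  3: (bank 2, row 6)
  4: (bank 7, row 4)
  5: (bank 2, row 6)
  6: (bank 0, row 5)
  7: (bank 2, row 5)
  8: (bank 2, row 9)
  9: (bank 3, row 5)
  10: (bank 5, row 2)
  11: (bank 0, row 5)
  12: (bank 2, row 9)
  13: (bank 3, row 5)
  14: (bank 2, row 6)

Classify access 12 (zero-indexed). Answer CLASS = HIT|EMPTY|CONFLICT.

CLASS = HIT

0: bank 3 row 5 — prev None → EMPTY
1: bank 4 row 7 — prev None → EMPTY
2: bank 3 row 5 — prev 5 → HIT
3: bank 2 row 6 — prev None → EMPTY
4: bank 7 row 4 — prev None → EMPTY
5: bank 2 row 6 — prev 6 → HIT
6: bank 0 row 5 — prev None → EMPTY
7: bank 2 row 5 — prev 6 → CONFLICT
8: bank 2 row 9 — prev 5 → CONFLICT
9: bank 3 row 5 — prev 5 → HIT
10: bank 5 row 2 — prev None → EMPTY
11: bank 0 row 5 — prev 5 → HIT
12: bank 2 row 9 — prev 9 → HIT
13: bank 3 row 5 — prev 5 → HIT
14: bank 2 row 6 — prev 9 → CONFLICT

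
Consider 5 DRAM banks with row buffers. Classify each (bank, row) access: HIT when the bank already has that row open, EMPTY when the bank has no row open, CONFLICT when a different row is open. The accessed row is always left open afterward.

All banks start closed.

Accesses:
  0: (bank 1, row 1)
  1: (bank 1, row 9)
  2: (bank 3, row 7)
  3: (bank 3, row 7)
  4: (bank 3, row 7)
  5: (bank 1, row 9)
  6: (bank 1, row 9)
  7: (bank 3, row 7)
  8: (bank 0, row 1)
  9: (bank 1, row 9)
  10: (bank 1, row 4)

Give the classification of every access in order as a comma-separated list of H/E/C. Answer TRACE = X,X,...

  [0] b1 r1: no row ⇒ E
  [1] b1 r9: had r1 ⇒ C
  [2] b3 r7: no row ⇒ E
  [3] b3 r7: had r7 ⇒ H
  [4] b3 r7: had r7 ⇒ H
  [5] b1 r9: had r9 ⇒ H
  [6] b1 r9: had r9 ⇒ H
  [7] b3 r7: had r7 ⇒ H
  [8] b0 r1: no row ⇒ E
  [9] b1 r9: had r9 ⇒ H
  [10] b1 r4: had r9 ⇒ C

TRACE = E,C,E,H,H,H,H,H,E,H,C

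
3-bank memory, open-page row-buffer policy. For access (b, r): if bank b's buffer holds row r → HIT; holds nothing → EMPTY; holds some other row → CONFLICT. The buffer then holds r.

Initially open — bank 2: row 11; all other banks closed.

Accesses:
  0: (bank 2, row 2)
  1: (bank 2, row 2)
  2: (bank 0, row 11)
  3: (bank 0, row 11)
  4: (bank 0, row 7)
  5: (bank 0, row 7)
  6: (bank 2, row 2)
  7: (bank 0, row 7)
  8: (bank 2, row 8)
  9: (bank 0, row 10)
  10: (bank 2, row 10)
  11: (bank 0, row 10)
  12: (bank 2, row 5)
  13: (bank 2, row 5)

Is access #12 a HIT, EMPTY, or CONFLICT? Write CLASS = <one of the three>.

CLASS = CONFLICT

step 0: bank2 11->2 [CONFLICT]
step 1: bank2 2->2 [HIT]
step 2: bank0 None->11 [EMPTY]
step 3: bank0 11->11 [HIT]
step 4: bank0 11->7 [CONFLICT]
step 5: bank0 7->7 [HIT]
step 6: bank2 2->2 [HIT]
step 7: bank0 7->7 [HIT]
step 8: bank2 2->8 [CONFLICT]
step 9: bank0 7->10 [CONFLICT]
step 10: bank2 8->10 [CONFLICT]
step 11: bank0 10->10 [HIT]
step 12: bank2 10->5 [CONFLICT]
step 13: bank2 5->5 [HIT]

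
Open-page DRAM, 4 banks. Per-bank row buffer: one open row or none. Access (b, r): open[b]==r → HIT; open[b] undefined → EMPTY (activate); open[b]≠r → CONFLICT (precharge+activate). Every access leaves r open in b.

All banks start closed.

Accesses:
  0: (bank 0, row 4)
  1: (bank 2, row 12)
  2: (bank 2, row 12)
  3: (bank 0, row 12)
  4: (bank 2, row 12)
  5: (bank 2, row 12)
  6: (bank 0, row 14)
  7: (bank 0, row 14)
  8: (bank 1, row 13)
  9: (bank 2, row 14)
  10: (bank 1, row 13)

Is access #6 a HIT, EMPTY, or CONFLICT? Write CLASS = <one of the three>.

#0 (0,4) E
#1 (2,12) E
#2 (2,12) H  (was 12)
#3 (0,12) C  (was 4)
#4 (2,12) H  (was 12)
#5 (2,12) H  (was 12)
#6 (0,14) C  (was 12)
#7 (0,14) H  (was 14)
#8 (1,13) E
#9 (2,14) C  (was 12)
#10 (1,13) H  (was 13)

CLASS = CONFLICT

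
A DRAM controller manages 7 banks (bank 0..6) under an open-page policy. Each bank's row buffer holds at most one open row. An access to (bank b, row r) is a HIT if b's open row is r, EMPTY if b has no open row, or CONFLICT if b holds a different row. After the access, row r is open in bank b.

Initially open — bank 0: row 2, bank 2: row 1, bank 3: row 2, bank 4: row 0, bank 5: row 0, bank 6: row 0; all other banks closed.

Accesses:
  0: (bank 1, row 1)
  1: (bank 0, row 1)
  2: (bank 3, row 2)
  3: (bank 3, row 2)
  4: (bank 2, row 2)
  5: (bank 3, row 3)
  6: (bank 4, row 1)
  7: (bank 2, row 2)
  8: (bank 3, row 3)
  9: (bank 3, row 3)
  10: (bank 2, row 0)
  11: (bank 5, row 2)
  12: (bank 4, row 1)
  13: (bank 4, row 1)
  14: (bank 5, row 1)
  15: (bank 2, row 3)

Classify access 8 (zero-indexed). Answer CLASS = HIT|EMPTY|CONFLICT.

#0 (1,1) E
#1 (0,1) C  (was 2)
#2 (3,2) H  (was 2)
#3 (3,2) H  (was 2)
#4 (2,2) C  (was 1)
#5 (3,3) C  (was 2)
#6 (4,1) C  (was 0)
#7 (2,2) H  (was 2)
#8 (3,3) H  (was 3)
#9 (3,3) H  (was 3)
#10 (2,0) C  (was 2)
#11 (5,2) C  (was 0)
#12 (4,1) H  (was 1)
#13 (4,1) H  (was 1)
#14 (5,1) C  (was 2)
#15 (2,3) C  (was 0)

CLASS = HIT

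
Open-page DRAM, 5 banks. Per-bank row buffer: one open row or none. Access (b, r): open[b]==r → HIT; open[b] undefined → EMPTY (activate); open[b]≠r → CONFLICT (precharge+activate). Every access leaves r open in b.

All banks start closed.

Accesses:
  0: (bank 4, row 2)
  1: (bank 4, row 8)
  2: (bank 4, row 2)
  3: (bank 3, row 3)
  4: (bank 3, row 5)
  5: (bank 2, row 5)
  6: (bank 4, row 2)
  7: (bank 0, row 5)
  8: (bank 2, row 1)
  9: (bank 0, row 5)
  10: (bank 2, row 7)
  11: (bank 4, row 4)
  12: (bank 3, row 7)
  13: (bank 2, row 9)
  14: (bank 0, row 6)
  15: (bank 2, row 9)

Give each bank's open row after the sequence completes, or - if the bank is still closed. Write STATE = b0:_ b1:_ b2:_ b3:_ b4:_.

STATE = b0:6 b1:- b2:9 b3:7 b4:4

#0 (4,2) E
#1 (4,8) C  (was 2)
#2 (4,2) C  (was 8)
#3 (3,3) E
#4 (3,5) C  (was 3)
#5 (2,5) E
#6 (4,2) H  (was 2)
#7 (0,5) E
#8 (2,1) C  (was 5)
#9 (0,5) H  (was 5)
#10 (2,7) C  (was 1)
#11 (4,4) C  (was 2)
#12 (3,7) C  (was 5)
#13 (2,9) C  (was 7)
#14 (0,6) C  (was 5)
#15 (2,9) H  (was 9)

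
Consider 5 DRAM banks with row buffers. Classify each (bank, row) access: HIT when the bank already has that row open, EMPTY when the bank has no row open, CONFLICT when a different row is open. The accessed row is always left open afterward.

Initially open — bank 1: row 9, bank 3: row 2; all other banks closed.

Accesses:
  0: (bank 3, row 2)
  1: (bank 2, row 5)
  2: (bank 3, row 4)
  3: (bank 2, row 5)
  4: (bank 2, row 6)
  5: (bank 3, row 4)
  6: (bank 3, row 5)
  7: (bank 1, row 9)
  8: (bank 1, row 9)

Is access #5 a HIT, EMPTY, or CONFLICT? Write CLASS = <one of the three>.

  [0] b3 r2: had r2 ⇒ H
  [1] b2 r5: no row ⇒ E
  [2] b3 r4: had r2 ⇒ C
  [3] b2 r5: had r5 ⇒ H
  [4] b2 r6: had r5 ⇒ C
  [5] b3 r4: had r4 ⇒ H
  [6] b3 r5: had r4 ⇒ C
  [7] b1 r9: had r9 ⇒ H
  [8] b1 r9: had r9 ⇒ H

CLASS = HIT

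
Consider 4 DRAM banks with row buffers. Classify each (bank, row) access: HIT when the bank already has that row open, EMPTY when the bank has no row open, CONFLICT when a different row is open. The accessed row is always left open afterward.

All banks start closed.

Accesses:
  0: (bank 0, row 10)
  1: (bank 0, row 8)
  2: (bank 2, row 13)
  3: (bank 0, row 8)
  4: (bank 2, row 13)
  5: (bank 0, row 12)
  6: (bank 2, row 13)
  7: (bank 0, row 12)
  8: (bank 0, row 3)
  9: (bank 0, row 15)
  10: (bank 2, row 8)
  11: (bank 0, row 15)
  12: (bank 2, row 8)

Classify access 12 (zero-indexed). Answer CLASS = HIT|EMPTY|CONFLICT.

CLASS = HIT

step 0: bank0 None->10 [EMPTY]
step 1: bank0 10->8 [CONFLICT]
step 2: bank2 None->13 [EMPTY]
step 3: bank0 8->8 [HIT]
step 4: bank2 13->13 [HIT]
step 5: bank0 8->12 [CONFLICT]
step 6: bank2 13->13 [HIT]
step 7: bank0 12->12 [HIT]
step 8: bank0 12->3 [CONFLICT]
step 9: bank0 3->15 [CONFLICT]
step 10: bank2 13->8 [CONFLICT]
step 11: bank0 15->15 [HIT]
step 12: bank2 8->8 [HIT]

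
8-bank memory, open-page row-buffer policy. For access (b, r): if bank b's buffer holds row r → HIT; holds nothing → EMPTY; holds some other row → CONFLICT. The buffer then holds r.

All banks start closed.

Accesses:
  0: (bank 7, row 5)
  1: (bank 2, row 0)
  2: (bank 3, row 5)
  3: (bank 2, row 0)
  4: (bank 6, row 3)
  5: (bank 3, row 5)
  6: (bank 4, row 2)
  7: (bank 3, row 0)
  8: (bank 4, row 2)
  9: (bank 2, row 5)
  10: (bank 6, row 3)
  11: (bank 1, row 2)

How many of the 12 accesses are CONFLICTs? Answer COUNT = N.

step 0: bank7 None->5 [EMPTY]
step 1: bank2 None->0 [EMPTY]
step 2: bank3 None->5 [EMPTY]
step 3: bank2 0->0 [HIT]
step 4: bank6 None->3 [EMPTY]
step 5: bank3 5->5 [HIT]
step 6: bank4 None->2 [EMPTY]
step 7: bank3 5->0 [CONFLICT]
step 8: bank4 2->2 [HIT]
step 9: bank2 0->5 [CONFLICT]
step 10: bank6 3->3 [HIT]
step 11: bank1 None->2 [EMPTY]

COUNT = 2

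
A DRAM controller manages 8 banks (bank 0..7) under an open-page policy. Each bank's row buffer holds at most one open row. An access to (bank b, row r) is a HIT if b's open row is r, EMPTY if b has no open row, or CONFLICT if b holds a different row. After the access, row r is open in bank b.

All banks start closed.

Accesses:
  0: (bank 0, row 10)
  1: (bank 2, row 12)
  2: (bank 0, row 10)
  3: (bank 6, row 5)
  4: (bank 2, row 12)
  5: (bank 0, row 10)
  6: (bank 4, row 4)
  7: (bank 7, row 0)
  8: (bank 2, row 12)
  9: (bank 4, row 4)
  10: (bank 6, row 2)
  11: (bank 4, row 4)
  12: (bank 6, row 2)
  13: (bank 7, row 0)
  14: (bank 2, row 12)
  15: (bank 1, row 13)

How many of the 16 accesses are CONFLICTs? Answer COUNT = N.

0: bank 0 row 10 — prev None → EMPTY
1: bank 2 row 12 — prev None → EMPTY
2: bank 0 row 10 — prev 10 → HIT
3: bank 6 row 5 — prev None → EMPTY
4: bank 2 row 12 — prev 12 → HIT
5: bank 0 row 10 — prev 10 → HIT
6: bank 4 row 4 — prev None → EMPTY
7: bank 7 row 0 — prev None → EMPTY
8: bank 2 row 12 — prev 12 → HIT
9: bank 4 row 4 — prev 4 → HIT
10: bank 6 row 2 — prev 5 → CONFLICT
11: bank 4 row 4 — prev 4 → HIT
12: bank 6 row 2 — prev 2 → HIT
13: bank 7 row 0 — prev 0 → HIT
14: bank 2 row 12 — prev 12 → HIT
15: bank 1 row 13 — prev None → EMPTY

COUNT = 1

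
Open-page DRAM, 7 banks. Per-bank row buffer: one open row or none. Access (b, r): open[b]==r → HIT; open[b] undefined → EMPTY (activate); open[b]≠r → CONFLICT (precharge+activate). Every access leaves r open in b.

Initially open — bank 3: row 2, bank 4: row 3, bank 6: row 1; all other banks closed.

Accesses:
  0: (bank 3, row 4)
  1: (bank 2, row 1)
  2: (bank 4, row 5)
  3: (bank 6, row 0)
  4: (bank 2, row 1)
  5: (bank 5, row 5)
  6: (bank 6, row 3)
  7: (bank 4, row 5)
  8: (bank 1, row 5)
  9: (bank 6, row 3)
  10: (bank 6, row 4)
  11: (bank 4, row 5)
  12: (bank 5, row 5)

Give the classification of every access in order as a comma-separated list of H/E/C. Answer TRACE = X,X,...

  [0] b3 r4: had r2 ⇒ C
  [1] b2 r1: no row ⇒ E
  [2] b4 r5: had r3 ⇒ C
  [3] b6 r0: had r1 ⇒ C
  [4] b2 r1: had r1 ⇒ H
  [5] b5 r5: no row ⇒ E
  [6] b6 r3: had r0 ⇒ C
  [7] b4 r5: had r5 ⇒ H
  [8] b1 r5: no row ⇒ E
  [9] b6 r3: had r3 ⇒ H
  [10] b6 r4: had r3 ⇒ C
  [11] b4 r5: had r5 ⇒ H
  [12] b5 r5: had r5 ⇒ H

TRACE = C,E,C,C,H,E,C,H,E,H,C,H,H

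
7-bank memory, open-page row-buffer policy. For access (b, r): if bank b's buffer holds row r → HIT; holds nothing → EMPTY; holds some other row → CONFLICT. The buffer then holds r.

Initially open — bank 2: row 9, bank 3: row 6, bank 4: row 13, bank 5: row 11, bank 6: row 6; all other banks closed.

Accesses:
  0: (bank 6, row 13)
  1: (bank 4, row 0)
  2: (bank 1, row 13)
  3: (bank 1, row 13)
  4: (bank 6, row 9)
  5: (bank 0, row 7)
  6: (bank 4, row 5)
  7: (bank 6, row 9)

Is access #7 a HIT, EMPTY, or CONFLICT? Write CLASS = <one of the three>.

#0 (6,13) C  (was 6)
#1 (4,0) C  (was 13)
#2 (1,13) E
#3 (1,13) H  (was 13)
#4 (6,9) C  (was 13)
#5 (0,7) E
#6 (4,5) C  (was 0)
#7 (6,9) H  (was 9)

CLASS = HIT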